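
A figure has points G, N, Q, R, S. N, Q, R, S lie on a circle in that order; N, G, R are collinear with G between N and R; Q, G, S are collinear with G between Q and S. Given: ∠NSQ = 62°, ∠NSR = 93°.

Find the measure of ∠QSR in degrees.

∠QSR = 31°

1. ∠NRQ = 62°  [same arc NQ]
2. ∠NQR = 87°  [cyclic NQRS, opposite ∠Q+∠S]
3. ∠QNR = 31°  [△NQR]
4. ∠QSR = 31°  [same arc QR]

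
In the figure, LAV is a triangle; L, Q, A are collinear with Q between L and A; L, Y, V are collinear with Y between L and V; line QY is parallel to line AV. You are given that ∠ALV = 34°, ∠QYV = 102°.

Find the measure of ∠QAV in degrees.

1. ∠QLY = 34°  [Q on LA, Y on LV]
2. ∠LYQ = 78°  [linear pair at Y on LV]
3. ∠LQY = 68°  [△LQY]
4. ∠AQY = 112°  [linear pair at Q on LA]
5. ∠QAV = 68°  [QY∥AV, co-interior at A–Q]

∠QAV = 68°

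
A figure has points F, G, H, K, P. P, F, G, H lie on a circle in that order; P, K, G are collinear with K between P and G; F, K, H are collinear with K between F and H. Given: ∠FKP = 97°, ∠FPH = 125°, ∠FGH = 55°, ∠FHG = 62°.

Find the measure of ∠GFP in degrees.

∠GFP = 84°

1. ∠FKG = 83°  [linear pair at K on PG]
2. ∠GFH = 63°  [△FGH]
3. ∠FPG = 62°  [same arc FG]
4. ∠FGP = 34°  [△FKG]
5. ∠GFP = 84°  [△PFG]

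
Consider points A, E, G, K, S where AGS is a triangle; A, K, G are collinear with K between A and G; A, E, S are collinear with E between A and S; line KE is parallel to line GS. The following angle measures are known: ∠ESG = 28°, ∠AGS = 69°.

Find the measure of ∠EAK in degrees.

1. ∠ASG = 28°  [E on ray SA]
2. ∠GAS = 83°  [△AGS]
3. ∠EAK = 83°  [K on AG, E on AS]

∠EAK = 83°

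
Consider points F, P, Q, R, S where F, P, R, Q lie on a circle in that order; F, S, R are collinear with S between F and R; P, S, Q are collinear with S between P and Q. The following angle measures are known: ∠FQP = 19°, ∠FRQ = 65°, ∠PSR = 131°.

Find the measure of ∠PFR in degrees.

1. ∠FPQ = 65°  [same arc FQ]
2. ∠FSP = 49°  [linear pair at S on FR]
3. ∠PFR = 66°  [△FSP]

∠PFR = 66°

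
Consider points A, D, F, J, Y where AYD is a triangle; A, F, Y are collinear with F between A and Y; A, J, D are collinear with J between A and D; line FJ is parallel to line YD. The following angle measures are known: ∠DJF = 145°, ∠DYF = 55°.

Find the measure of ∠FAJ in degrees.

1. ∠AJF = 35°  [linear pair at J on AD]
2. ∠AYD = 55°  [F on ray YA]
3. ∠ADY = 35°  [FJ∥YD, corresponding at J]
4. ∠DAY = 90°  [△AYD]
5. ∠FAJ = 90°  [F on AY, J on AD]

∠FAJ = 90°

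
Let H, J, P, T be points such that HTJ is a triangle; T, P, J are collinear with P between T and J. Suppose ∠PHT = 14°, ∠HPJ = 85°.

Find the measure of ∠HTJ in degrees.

∠HTJ = 71°

1. ∠HPT = 95°  [linear pair at P on TJ]
2. ∠HTP = 71°  [△HTP]
3. ∠HTJ = 71°  [P on ray TJ]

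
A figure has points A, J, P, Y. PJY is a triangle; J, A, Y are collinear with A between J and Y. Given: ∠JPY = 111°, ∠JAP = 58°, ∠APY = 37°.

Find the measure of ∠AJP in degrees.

1. ∠PAY = 122°  [linear pair at A on JY]
2. ∠AYP = 21°  [△PAY]
3. ∠JYP = 21°  [A on ray YJ]
4. ∠PJY = 48°  [△PJY]
5. ∠AJP = 48°  [A on ray JY]

∠AJP = 48°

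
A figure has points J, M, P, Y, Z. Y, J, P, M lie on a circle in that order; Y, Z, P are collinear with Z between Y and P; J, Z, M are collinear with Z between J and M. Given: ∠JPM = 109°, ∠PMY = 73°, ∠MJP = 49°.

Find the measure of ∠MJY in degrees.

1. ∠MYP = 49°  [same arc PM]
2. ∠MPY = 58°  [△YPM]
3. ∠MJY = 58°  [same arc YM]

∠MJY = 58°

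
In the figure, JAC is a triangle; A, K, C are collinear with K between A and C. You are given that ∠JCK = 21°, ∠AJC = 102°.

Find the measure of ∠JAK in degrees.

∠JAK = 57°

1. ∠ACJ = 21°  [K on ray CA]
2. ∠CAJ = 57°  [△JAC]
3. ∠JAK = 57°  [K on ray AC]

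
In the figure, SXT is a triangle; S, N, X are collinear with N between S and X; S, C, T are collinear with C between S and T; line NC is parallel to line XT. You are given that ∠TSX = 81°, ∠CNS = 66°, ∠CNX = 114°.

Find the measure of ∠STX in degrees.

1. ∠CSN = 81°  [N on SX, C on ST]
2. ∠NCS = 33°  [△SNC]
3. ∠STX = 33°  [NC∥XT, corresponding at C]

∠STX = 33°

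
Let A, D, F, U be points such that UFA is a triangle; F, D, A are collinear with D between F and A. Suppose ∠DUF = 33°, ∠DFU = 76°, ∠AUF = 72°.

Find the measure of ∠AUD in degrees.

∠AUD = 39°

1. ∠FDU = 71°  [△UFD]
2. ∠AFU = 76°  [D on ray FA]
3. ∠FAU = 32°  [△UFA]
4. ∠ADU = 109°  [linear pair at D on FA]
5. ∠DAU = 32°  [D on ray AF]
6. ∠AUD = 39°  [△UDA]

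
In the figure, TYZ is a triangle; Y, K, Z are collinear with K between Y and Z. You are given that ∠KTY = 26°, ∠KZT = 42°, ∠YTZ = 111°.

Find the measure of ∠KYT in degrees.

1. ∠TZY = 42°  [K on ray ZY]
2. ∠TYZ = 27°  [△TYZ]
3. ∠KYT = 27°  [K on ray YZ]

∠KYT = 27°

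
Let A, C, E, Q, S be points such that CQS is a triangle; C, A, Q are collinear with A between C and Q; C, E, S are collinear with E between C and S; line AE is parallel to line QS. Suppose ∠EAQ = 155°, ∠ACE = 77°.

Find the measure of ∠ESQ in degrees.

∠ESQ = 78°

1. ∠CAE = 25°  [linear pair at A on CQ]
2. ∠AEC = 78°  [△CAE]
3. ∠AES = 102°  [linear pair at E on CS]
4. ∠ESQ = 78°  [AE∥QS, co-interior at S–E]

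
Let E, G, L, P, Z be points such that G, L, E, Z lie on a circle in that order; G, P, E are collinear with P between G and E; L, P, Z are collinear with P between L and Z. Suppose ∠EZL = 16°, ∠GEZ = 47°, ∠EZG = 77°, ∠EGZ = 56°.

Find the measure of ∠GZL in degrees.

∠GZL = 61°

1. ∠EGL = 16°  [same arc LE]
2. ∠ELG = 103°  [cyclic GLEZ, opposite ∠L+∠Z]
3. ∠GEL = 61°  [△GLE]
4. ∠GZL = 61°  [same arc GL]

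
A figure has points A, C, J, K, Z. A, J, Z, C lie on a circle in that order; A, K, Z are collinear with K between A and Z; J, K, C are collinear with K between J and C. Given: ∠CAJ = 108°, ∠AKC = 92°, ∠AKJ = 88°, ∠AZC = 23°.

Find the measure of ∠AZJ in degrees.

1. ∠CZJ = 72°  [cyclic AJZC, opposite ∠A+∠Z]
2. ∠JKZ = 92°  [vertical angles at K]
3. ∠CKZ = 88°  [linear pair at K on AZ]
4. ∠JCZ = 69°  [△ZKC]
5. ∠CJZ = 39°  [△JZC]
6. ∠AZJ = 49°  [△JKZ]

∠AZJ = 49°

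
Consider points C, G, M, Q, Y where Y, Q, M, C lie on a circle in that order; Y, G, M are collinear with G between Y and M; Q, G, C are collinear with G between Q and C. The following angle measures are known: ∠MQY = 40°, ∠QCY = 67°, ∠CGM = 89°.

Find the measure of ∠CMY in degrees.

1. ∠QMY = 67°  [same arc YQ]
2. ∠QGY = 89°  [vertical angles at G]
3. ∠MYQ = 73°  [△YQM]
4. ∠CQY = 18°  [△YGQ]
5. ∠CMY = 18°  [same arc YC]

∠CMY = 18°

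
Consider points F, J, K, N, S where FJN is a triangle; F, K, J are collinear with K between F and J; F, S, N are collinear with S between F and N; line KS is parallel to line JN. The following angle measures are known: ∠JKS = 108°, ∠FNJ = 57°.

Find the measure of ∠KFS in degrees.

∠KFS = 51°

1. ∠FKS = 72°  [linear pair at K on FJ]
2. ∠FSK = 57°  [KS∥JN, corresponding at S]
3. ∠KFS = 51°  [△FKS]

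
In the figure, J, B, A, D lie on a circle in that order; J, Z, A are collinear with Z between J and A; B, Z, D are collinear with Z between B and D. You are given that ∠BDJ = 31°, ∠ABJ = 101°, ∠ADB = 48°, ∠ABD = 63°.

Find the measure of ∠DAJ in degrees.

∠DAJ = 38°

1. ∠ADJ = 79°  [cyclic JBAD, opposite ∠B+∠D]
2. ∠AJD = 63°  [same arc AD]
3. ∠DAJ = 38°  [△JAD]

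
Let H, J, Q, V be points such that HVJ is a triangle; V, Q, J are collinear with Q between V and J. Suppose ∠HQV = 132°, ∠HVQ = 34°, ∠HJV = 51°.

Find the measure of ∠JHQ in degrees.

1. ∠HQJ = 48°  [linear pair at Q on VJ]
2. ∠HJQ = 51°  [Q on ray JV]
3. ∠JHQ = 81°  [△HQJ]

∠JHQ = 81°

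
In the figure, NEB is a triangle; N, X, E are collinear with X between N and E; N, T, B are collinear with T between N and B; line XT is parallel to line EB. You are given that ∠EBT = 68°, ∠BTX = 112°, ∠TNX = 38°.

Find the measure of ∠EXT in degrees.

∠EXT = 106°

1. ∠NTX = 68°  [linear pair at T on NB]
2. ∠NXT = 74°  [△NXT]
3. ∠EXT = 106°  [linear pair at X on NE]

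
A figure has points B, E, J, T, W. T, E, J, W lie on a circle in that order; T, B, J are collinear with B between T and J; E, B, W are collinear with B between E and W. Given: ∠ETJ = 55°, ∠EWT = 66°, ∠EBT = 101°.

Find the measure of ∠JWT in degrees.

∠JWT = 121°

1. ∠EJT = 66°  [same arc TE]
2. ∠JET = 59°  [△TEJ]
3. ∠JWT = 121°  [cyclic TEJW, opposite ∠E+∠W]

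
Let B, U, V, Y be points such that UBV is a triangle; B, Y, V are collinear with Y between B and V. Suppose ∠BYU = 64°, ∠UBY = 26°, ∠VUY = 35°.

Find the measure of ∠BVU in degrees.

∠BVU = 29°

1. ∠UYV = 116°  [linear pair at Y on BV]
2. ∠UVY = 29°  [△UYV]
3. ∠BVU = 29°  [Y on ray VB]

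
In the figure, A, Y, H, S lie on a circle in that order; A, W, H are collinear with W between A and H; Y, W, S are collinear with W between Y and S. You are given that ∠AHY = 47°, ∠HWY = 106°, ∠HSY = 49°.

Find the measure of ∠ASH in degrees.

∠ASH = 96°

1. ∠HAY = 49°  [same arc YH]
2. ∠AYH = 84°  [△AYH]
3. ∠ASH = 96°  [cyclic AYHS, opposite ∠Y+∠S]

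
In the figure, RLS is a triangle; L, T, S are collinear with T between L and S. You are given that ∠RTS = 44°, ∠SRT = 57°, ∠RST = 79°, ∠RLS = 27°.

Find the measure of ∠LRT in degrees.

∠LRT = 17°

1. ∠LTR = 136°  [linear pair at T on LS]
2. ∠RLT = 27°  [T on ray LS]
3. ∠LRT = 17°  [△RLT]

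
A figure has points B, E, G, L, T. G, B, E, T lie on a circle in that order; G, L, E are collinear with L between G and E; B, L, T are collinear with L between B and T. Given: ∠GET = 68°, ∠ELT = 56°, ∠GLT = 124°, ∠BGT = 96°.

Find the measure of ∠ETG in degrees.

∠ETG = 72°

1. ∠GBT = 68°  [same arc GT]
2. ∠BTG = 16°  [△GBT]
3. ∠EGT = 40°  [△GLT]
4. ∠ETG = 72°  [△GET]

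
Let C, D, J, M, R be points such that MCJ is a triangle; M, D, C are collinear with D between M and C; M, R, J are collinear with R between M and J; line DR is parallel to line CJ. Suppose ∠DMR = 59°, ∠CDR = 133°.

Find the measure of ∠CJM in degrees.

1. ∠MDR = 47°  [linear pair at D on MC]
2. ∠DRM = 74°  [△MDR]
3. ∠CJM = 74°  [DR∥CJ, corresponding at R]

∠CJM = 74°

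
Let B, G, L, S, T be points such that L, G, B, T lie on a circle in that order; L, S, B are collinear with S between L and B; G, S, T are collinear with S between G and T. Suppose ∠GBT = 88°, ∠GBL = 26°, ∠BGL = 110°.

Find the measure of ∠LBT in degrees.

∠LBT = 62°

1. ∠GLT = 92°  [cyclic LGBT, opposite ∠L+∠B]
2. ∠GTL = 26°  [same arc LG]
3. ∠LGT = 62°  [△LGT]
4. ∠LBT = 62°  [same arc LT]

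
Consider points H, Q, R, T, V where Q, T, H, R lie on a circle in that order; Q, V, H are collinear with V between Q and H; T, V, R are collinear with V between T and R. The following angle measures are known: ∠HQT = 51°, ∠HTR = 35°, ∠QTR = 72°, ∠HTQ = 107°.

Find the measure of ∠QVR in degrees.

∠QVR = 123°

1. ∠QHT = 22°  [△QTH]
2. ∠HQR = 35°  [same arc HR]
3. ∠QRT = 22°  [same arc QT]
4. ∠QVR = 123°  [△QVR]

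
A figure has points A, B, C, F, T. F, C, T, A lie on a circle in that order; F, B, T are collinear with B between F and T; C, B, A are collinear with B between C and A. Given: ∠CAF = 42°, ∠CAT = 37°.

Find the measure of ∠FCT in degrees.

1. ∠CTF = 42°  [same arc FC]
2. ∠CFT = 37°  [same arc CT]
3. ∠FCT = 101°  [△FCT]

∠FCT = 101°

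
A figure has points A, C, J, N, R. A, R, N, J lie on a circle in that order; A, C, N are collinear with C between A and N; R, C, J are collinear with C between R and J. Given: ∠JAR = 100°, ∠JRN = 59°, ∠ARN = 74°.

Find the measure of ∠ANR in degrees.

1. ∠JNR = 80°  [cyclic ARNJ, opposite ∠A+∠N]
2. ∠NJR = 41°  [△RNJ]
3. ∠NAR = 41°  [same arc RN]
4. ∠ANR = 65°  [△ARN]

∠ANR = 65°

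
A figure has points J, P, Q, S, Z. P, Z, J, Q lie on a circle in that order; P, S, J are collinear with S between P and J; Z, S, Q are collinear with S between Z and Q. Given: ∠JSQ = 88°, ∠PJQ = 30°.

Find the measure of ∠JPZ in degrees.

∠JPZ = 62°

1. ∠PSZ = 88°  [vertical angles at S]
2. ∠PZQ = 30°  [same arc PQ]
3. ∠JPZ = 62°  [△PSZ]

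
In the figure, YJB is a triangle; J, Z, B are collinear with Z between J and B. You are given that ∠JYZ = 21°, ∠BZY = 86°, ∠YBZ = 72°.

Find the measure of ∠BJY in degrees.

1. ∠JZY = 94°  [linear pair at Z on JB]
2. ∠YJZ = 65°  [△YJZ]
3. ∠BJY = 65°  [Z on ray JB]

∠BJY = 65°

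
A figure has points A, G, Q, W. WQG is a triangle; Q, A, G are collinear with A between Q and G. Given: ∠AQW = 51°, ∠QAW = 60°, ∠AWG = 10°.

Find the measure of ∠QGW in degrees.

∠QGW = 50°

1. ∠GAW = 120°  [linear pair at A on QG]
2. ∠AGW = 50°  [△WAG]
3. ∠QGW = 50°  [A on ray GQ]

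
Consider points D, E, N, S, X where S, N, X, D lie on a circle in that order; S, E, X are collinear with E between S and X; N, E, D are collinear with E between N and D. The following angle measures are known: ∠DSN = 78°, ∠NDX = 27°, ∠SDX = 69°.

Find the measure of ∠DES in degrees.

1. ∠DXN = 102°  [cyclic SNXD, opposite ∠S+∠X]
2. ∠NSX = 27°  [same arc NX]
3. ∠DNX = 51°  [△NXD]
4. ∠SNX = 111°  [cyclic SNXD, opposite ∠N+∠D]
5. ∠NXS = 42°  [△SNX]
6. ∠DSX = 51°  [same arc XD]
7. ∠NDS = 42°  [same arc SN]
8. ∠DES = 87°  [△SED]

∠DES = 87°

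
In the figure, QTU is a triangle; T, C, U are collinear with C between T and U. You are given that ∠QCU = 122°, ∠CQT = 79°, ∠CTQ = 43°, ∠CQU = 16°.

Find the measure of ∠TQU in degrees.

∠TQU = 95°

1. ∠CUQ = 42°  [△QCU]
2. ∠QTU = 43°  [C on ray TU]
3. ∠QUT = 42°  [C on ray UT]
4. ∠TQU = 95°  [△QTU]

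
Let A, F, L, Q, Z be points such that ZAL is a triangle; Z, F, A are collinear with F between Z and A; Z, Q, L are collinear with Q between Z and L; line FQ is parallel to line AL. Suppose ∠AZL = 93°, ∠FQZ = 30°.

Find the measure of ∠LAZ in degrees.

∠LAZ = 57°

1. ∠FZQ = 93°  [F on ZA, Q on ZL]
2. ∠QFZ = 57°  [△ZFQ]
3. ∠LAZ = 57°  [FQ∥AL, corresponding at F]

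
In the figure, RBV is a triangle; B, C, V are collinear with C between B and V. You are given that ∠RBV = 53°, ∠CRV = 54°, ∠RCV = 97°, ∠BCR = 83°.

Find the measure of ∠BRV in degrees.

∠BRV = 98°

1. ∠CVR = 29°  [△RCV]
2. ∠BVR = 29°  [C on ray VB]
3. ∠BRV = 98°  [△RBV]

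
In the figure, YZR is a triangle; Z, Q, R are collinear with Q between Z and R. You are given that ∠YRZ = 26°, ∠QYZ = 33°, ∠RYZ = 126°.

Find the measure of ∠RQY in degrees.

1. ∠RZY = 28°  [△YZR]
2. ∠QZY = 28°  [Q on ray ZR]
3. ∠YQZ = 119°  [△YZQ]
4. ∠RQY = 61°  [linear pair at Q on ZR]

∠RQY = 61°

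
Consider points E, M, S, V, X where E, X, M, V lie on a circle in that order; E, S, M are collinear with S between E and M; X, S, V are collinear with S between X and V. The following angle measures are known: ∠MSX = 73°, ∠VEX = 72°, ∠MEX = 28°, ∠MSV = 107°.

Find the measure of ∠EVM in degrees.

1. ∠VMX = 108°  [cyclic EXMV, opposite ∠E+∠M]
2. ∠MVX = 28°  [same arc XM]
3. ∠EMV = 45°  [△MSV]
4. ∠MXV = 44°  [△XMV]
5. ∠MEV = 44°  [same arc MV]
6. ∠EVM = 91°  [△EMV]

∠EVM = 91°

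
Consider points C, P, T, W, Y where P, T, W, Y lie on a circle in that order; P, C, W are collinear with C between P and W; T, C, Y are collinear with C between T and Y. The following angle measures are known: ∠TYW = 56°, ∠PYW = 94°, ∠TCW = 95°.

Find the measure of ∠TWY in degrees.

∠TWY = 77°

1. ∠TPW = 56°  [same arc TW]
2. ∠PTW = 86°  [cyclic PTWY, opposite ∠T+∠Y]
3. ∠PWT = 38°  [△PTW]
4. ∠WTY = 47°  [△TCW]
5. ∠TWY = 77°  [△TWY]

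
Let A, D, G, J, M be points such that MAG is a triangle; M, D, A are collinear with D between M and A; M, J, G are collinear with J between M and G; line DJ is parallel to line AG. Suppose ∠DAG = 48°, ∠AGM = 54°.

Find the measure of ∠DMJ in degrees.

1. ∠GAM = 48°  [D on ray AM]
2. ∠AMG = 78°  [△MAG]
3. ∠DMJ = 78°  [D on MA, J on MG]

∠DMJ = 78°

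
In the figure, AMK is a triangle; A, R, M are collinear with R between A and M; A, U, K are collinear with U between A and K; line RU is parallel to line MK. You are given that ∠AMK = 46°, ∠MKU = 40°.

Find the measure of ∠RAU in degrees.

∠RAU = 94°

1. ∠AKM = 40°  [U on ray KA]
2. ∠KAM = 94°  [△AMK]
3. ∠RAU = 94°  [R on AM, U on AK]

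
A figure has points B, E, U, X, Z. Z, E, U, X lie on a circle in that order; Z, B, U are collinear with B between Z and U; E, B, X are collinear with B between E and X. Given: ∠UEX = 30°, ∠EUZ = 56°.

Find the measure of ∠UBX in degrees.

∠UBX = 86°

1. ∠UZX = 30°  [same arc UX]
2. ∠EXZ = 56°  [same arc ZE]
3. ∠XBZ = 94°  [△ZBX]
4. ∠UBX = 86°  [linear pair at B on ZU]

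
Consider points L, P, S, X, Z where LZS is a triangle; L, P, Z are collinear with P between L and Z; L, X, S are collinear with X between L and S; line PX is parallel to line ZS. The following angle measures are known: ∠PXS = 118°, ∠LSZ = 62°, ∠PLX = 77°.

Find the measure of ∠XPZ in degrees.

1. ∠LXP = 62°  [linear pair at X on LS]
2. ∠LPX = 41°  [△LPX]
3. ∠XPZ = 139°  [linear pair at P on LZ]

∠XPZ = 139°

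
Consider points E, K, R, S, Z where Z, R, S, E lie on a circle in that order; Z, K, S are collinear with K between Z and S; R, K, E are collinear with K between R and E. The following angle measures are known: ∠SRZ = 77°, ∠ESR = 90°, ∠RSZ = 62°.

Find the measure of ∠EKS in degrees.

∠EKS = 111°

1. ∠RZS = 41°  [△ZRS]
2. ∠EZR = 90°  [cyclic ZRSE, opposite ∠Z+∠S]
3. ∠REZ = 62°  [same arc ZR]
4. ∠RES = 41°  [same arc RS]
5. ∠ERZ = 28°  [△ZRE]
6. ∠ESZ = 28°  [same arc ZE]
7. ∠EKS = 111°  [△SKE]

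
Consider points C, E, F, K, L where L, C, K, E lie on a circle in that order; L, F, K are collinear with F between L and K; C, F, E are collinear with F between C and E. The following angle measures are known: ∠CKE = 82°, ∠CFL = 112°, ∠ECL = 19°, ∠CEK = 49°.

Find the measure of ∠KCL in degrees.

1. ∠ECK = 49°  [△CKE]
2. ∠CFK = 68°  [linear pair at F on LK]
3. ∠CLK = 49°  [△LFC]
4. ∠CKL = 63°  [△CFK]
5. ∠KCL = 68°  [△LCK]

∠KCL = 68°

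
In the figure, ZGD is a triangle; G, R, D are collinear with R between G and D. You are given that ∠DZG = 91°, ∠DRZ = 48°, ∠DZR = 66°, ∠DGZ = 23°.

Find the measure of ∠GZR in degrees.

1. ∠GRZ = 132°  [linear pair at R on GD]
2. ∠RGZ = 23°  [R on ray GD]
3. ∠GZR = 25°  [△ZGR]

∠GZR = 25°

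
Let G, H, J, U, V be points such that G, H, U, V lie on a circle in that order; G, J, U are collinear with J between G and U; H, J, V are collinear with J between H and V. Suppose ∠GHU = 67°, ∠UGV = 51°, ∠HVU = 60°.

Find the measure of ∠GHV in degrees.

∠GHV = 16°

1. ∠GVU = 113°  [cyclic GHUV, opposite ∠H+∠V]
2. ∠GUV = 16°  [△GUV]
3. ∠GHV = 16°  [same arc GV]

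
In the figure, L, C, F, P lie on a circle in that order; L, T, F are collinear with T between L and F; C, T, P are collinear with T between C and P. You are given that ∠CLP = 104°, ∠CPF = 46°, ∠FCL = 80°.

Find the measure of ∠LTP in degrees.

∠LTP = 68°

1. ∠CFP = 76°  [cyclic LCFP, opposite ∠L+∠F]
2. ∠CLF = 46°  [same arc CF]
3. ∠FCP = 58°  [△CFP]
4. ∠CFL = 54°  [△LCF]
5. ∠FLP = 58°  [same arc FP]
6. ∠CPL = 54°  [same arc LC]
7. ∠LTP = 68°  [△LTP]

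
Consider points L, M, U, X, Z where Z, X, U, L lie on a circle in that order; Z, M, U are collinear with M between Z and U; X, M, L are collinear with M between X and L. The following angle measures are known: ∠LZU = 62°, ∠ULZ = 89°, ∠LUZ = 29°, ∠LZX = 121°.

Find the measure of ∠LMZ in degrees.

1. ∠LXZ = 29°  [same arc ZL]
2. ∠XLZ = 30°  [△ZXL]
3. ∠LMZ = 88°  [△ZML]

∠LMZ = 88°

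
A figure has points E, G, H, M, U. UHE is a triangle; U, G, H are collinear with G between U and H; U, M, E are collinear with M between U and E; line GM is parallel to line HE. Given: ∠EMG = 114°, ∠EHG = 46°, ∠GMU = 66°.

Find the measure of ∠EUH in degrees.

∠EUH = 68°

1. ∠EHU = 46°  [G on ray HU]
2. ∠HEU = 66°  [GM∥HE, corresponding at M]
3. ∠EUH = 68°  [△UHE]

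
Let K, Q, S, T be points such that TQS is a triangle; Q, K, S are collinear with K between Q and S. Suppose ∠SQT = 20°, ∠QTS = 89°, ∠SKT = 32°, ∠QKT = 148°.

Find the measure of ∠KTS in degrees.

1. ∠QST = 71°  [△TQS]
2. ∠KST = 71°  [K on ray SQ]
3. ∠KTS = 77°  [△TKS]

∠KTS = 77°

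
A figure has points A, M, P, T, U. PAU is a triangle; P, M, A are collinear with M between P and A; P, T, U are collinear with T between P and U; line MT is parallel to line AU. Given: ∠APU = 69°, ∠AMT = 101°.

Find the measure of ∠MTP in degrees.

1. ∠MPT = 69°  [M on PA, T on PU]
2. ∠PMT = 79°  [linear pair at M on PA]
3. ∠MTP = 32°  [△PMT]

∠MTP = 32°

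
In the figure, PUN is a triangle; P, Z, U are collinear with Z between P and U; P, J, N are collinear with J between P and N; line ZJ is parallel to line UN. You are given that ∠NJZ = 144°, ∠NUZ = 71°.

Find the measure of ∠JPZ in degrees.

∠JPZ = 73°

1. ∠PJZ = 36°  [linear pair at J on PN]
2. ∠NUP = 71°  [Z on ray UP]
3. ∠PNU = 36°  [ZJ∥UN, corresponding at J]
4. ∠NPU = 73°  [△PUN]
5. ∠JPZ = 73°  [Z on PU, J on PN]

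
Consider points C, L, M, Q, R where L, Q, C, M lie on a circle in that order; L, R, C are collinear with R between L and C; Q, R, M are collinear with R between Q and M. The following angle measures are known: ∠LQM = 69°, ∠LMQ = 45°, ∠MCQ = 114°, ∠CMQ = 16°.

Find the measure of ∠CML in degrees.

∠CML = 61°

1. ∠LCQ = 45°  [same arc LQ]
2. ∠CLQ = 16°  [same arc QC]
3. ∠CQL = 119°  [△LQC]
4. ∠CML = 61°  [cyclic LQCM, opposite ∠Q+∠M]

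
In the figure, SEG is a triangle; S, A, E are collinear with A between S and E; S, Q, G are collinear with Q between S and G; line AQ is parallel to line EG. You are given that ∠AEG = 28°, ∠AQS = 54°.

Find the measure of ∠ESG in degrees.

∠ESG = 98°

1. ∠GES = 28°  [A on ray ES]
2. ∠EGS = 54°  [AQ∥EG, corresponding at Q]
3. ∠ESG = 98°  [△SEG]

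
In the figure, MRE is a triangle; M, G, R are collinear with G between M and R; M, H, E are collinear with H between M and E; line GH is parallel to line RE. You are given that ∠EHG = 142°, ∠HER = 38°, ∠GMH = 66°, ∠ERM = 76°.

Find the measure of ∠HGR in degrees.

∠HGR = 104°

1. ∠GHM = 38°  [linear pair at H on ME]
2. ∠HGM = 76°  [△MGH]
3. ∠HGR = 104°  [linear pair at G on MR]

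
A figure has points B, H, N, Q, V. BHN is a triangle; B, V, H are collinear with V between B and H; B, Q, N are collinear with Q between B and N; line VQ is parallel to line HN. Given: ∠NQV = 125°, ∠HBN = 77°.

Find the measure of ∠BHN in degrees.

1. ∠BQV = 55°  [linear pair at Q on BN]
2. ∠QBV = 77°  [V on BH, Q on BN]
3. ∠BVQ = 48°  [△BVQ]
4. ∠BHN = 48°  [VQ∥HN, corresponding at V]

∠BHN = 48°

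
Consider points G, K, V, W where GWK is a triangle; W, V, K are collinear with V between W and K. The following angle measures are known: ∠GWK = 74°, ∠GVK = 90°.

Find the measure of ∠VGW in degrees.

1. ∠GWV = 74°  [V on ray WK]
2. ∠GVW = 90°  [linear pair at V on WK]
3. ∠VGW = 16°  [△GWV]

∠VGW = 16°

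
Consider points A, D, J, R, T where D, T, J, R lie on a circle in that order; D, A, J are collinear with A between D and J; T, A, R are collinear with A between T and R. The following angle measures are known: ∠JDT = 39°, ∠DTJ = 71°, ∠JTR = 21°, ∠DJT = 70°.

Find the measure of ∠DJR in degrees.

1. ∠DRJ = 109°  [cyclic DTJR, opposite ∠T+∠R]
2. ∠JDR = 21°  [same arc JR]
3. ∠DJR = 50°  [△DJR]

∠DJR = 50°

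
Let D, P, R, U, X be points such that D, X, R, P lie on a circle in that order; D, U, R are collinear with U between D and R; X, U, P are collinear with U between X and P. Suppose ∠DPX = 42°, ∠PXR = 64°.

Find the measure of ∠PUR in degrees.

1. ∠PDR = 64°  [same arc RP]
2. ∠DUP = 74°  [△DUP]
3. ∠PUR = 106°  [linear pair at U on DR]

∠PUR = 106°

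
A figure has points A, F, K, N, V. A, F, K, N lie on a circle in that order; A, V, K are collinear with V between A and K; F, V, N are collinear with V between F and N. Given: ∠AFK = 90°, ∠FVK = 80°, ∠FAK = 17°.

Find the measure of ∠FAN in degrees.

1. ∠AKF = 73°  [△AFK]
2. ∠AVF = 100°  [linear pair at V on AK]
3. ∠AFN = 63°  [△AVF]
4. ∠ANF = 73°  [same arc AF]
5. ∠FAN = 44°  [△AFN]

∠FAN = 44°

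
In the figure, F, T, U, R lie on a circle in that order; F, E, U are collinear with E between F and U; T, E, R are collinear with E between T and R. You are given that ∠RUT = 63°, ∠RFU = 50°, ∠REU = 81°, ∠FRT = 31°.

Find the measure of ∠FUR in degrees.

∠FUR = 32°

1. ∠RFT = 117°  [cyclic FTUR, opposite ∠F+∠U]
2. ∠FTR = 32°  [△FTR]
3. ∠FUR = 32°  [same arc FR]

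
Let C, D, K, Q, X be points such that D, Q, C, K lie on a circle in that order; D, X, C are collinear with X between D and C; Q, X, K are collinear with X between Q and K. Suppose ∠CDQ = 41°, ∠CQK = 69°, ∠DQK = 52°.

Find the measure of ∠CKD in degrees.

1. ∠CDK = 69°  [same arc CK]
2. ∠DCK = 52°  [same arc DK]
3. ∠CKD = 59°  [△DCK]

∠CKD = 59°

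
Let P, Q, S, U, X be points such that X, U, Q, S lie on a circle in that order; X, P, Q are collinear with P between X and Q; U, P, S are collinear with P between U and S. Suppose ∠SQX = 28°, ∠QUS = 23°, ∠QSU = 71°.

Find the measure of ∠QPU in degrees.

1. ∠SUX = 28°  [same arc XS]
2. ∠QXU = 71°  [same arc UQ]
3. ∠UPX = 81°  [△XPU]
4. ∠QPU = 99°  [linear pair at P on XQ]

∠QPU = 99°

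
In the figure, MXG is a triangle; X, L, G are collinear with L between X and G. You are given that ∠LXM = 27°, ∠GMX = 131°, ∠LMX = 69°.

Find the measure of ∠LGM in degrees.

1. ∠GXM = 27°  [L on ray XG]
2. ∠MGX = 22°  [△MXG]
3. ∠LGM = 22°  [L on ray GX]

∠LGM = 22°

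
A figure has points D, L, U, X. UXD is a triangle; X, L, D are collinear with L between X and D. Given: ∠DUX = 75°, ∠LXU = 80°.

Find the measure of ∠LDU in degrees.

1. ∠DXU = 80°  [L on ray XD]
2. ∠UDX = 25°  [△UXD]
3. ∠LDU = 25°  [L on ray DX]

∠LDU = 25°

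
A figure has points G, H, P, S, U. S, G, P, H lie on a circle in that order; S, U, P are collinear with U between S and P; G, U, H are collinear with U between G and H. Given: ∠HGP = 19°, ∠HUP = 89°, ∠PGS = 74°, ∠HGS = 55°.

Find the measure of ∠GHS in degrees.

1. ∠HSP = 19°  [same arc PH]
2. ∠HUS = 91°  [linear pair at U on SP]
3. ∠GHS = 70°  [△SUH]

∠GHS = 70°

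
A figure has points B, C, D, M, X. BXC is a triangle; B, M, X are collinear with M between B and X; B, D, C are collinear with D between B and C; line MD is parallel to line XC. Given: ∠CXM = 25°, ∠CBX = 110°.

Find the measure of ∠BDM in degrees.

∠BDM = 45°

1. ∠BXC = 25°  [M on ray XB]
2. ∠BCX = 45°  [△BXC]
3. ∠BDM = 45°  [MD∥XC, corresponding at D]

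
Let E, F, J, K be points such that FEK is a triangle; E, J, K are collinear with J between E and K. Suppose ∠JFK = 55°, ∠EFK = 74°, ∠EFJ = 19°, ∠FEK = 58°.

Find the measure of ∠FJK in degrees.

∠FJK = 77°

1. ∠EKF = 48°  [△FEK]
2. ∠FKJ = 48°  [J on ray KE]
3. ∠FJK = 77°  [△FJK]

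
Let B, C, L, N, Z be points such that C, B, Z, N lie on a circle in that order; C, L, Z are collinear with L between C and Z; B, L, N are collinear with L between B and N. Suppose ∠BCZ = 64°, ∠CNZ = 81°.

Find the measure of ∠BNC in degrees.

1. ∠CBZ = 99°  [cyclic CBZN, opposite ∠B+∠N]
2. ∠BZC = 17°  [△CBZ]
3. ∠BNC = 17°  [same arc CB]

∠BNC = 17°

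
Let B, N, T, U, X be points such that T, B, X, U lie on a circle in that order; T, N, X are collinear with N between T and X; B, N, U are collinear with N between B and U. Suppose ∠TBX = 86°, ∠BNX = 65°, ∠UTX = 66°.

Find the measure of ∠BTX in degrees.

1. ∠UBX = 66°  [same arc XU]
2. ∠BXT = 49°  [△BNX]
3. ∠BTX = 45°  [△TBX]

∠BTX = 45°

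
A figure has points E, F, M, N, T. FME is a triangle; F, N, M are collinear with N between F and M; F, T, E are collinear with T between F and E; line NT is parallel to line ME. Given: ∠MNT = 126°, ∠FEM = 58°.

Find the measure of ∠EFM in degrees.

∠EFM = 68°

1. ∠FNT = 54°  [linear pair at N on FM]
2. ∠FTN = 58°  [NT∥ME, corresponding at T]
3. ∠NFT = 68°  [△FNT]
4. ∠EFM = 68°  [N on FM, T on FE]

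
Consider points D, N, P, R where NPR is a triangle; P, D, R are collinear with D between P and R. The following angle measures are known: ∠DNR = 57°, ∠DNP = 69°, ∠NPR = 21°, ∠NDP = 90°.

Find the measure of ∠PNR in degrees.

∠PNR = 126°

1. ∠NDR = 90°  [linear pair at D on PR]
2. ∠DRN = 33°  [△NDR]
3. ∠NRP = 33°  [D on ray RP]
4. ∠PNR = 126°  [△NPR]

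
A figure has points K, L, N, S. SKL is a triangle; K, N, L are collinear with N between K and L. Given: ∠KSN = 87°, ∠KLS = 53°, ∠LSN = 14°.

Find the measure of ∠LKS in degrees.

∠LKS = 26°

1. ∠NLS = 53°  [N on ray LK]
2. ∠LNS = 113°  [△SNL]
3. ∠KNS = 67°  [linear pair at N on KL]
4. ∠NKS = 26°  [△SKN]
5. ∠LKS = 26°  [N on ray KL]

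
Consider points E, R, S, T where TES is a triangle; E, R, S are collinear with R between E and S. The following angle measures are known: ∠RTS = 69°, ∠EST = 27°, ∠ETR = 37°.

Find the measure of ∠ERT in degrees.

1. ∠RST = 27°  [R on ray SE]
2. ∠SRT = 84°  [△TRS]
3. ∠ERT = 96°  [linear pair at R on ES]

∠ERT = 96°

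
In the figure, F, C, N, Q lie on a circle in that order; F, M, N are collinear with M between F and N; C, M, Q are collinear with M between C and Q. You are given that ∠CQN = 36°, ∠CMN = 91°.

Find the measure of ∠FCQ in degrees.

∠FCQ = 55°

1. ∠CFN = 36°  [same arc CN]
2. ∠CMF = 89°  [linear pair at M on FN]
3. ∠FCQ = 55°  [△FMC]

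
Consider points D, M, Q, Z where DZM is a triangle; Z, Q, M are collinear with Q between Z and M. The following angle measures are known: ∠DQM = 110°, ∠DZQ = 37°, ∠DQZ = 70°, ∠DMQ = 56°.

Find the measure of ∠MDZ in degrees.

1. ∠DZM = 37°  [Q on ray ZM]
2. ∠DMZ = 56°  [Q on ray MZ]
3. ∠MDZ = 87°  [△DZM]

∠MDZ = 87°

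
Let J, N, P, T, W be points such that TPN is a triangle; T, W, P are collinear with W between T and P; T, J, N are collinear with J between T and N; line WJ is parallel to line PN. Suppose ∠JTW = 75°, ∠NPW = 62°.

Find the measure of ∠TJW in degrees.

1. ∠NTP = 75°  [W on TP, J on TN]
2. ∠NPT = 62°  [W on ray PT]
3. ∠PNT = 43°  [△TPN]
4. ∠TJW = 43°  [WJ∥PN, corresponding at J]

∠TJW = 43°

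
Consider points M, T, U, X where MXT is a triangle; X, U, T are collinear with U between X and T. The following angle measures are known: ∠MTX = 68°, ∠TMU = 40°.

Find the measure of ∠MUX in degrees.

1. ∠MTU = 68°  [U on ray TX]
2. ∠MUT = 72°  [△MUT]
3. ∠MUX = 108°  [linear pair at U on XT]

∠MUX = 108°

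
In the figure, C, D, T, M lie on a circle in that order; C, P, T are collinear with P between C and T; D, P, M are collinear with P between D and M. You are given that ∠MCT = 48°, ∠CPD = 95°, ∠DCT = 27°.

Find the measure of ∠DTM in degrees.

∠DTM = 105°

1. ∠MDT = 48°  [same arc TM]
2. ∠DMT = 27°  [same arc DT]
3. ∠DTM = 105°  [△DTM]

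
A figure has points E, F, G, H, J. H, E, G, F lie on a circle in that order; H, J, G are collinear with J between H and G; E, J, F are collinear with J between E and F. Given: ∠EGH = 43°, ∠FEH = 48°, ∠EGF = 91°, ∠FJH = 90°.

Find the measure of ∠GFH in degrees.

∠GFH = 85°

1. ∠EFH = 43°  [same arc HE]
2. ∠FGH = 48°  [same arc HF]
3. ∠FHG = 47°  [△HJF]
4. ∠GFH = 85°  [△HGF]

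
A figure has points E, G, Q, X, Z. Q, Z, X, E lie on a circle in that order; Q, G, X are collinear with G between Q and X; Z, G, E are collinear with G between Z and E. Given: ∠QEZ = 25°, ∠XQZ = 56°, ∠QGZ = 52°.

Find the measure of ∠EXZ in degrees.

∠EXZ = 97°

1. ∠QXZ = 25°  [same arc QZ]
2. ∠XEZ = 56°  [same arc ZX]
3. ∠XGZ = 128°  [linear pair at G on QX]
4. ∠EZX = 27°  [△ZGX]
5. ∠EXZ = 97°  [△ZXE]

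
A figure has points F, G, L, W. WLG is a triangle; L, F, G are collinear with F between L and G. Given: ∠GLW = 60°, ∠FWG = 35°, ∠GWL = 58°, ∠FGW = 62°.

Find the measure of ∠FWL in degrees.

∠FWL = 23°

1. ∠FLW = 60°  [F on ray LG]
2. ∠GFW = 83°  [△WFG]
3. ∠LFW = 97°  [linear pair at F on LG]
4. ∠FWL = 23°  [△WLF]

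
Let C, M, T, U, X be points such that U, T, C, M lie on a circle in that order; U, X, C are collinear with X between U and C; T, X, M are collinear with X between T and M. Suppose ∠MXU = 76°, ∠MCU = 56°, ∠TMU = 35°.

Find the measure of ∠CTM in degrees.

∠CTM = 69°

1. ∠CXT = 76°  [vertical angles at X]
2. ∠TCU = 35°  [same arc UT]
3. ∠CTM = 69°  [△TXC]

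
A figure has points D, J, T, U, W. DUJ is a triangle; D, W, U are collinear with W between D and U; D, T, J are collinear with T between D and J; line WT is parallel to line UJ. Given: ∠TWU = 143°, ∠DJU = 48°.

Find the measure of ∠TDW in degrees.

1. ∠DWT = 37°  [linear pair at W on DU]
2. ∠DTW = 48°  [WT∥UJ, corresponding at T]
3. ∠TDW = 95°  [△DWT]

∠TDW = 95°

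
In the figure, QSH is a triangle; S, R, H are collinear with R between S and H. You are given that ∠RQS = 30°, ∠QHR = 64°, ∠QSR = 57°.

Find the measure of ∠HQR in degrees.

1. ∠QRS = 93°  [△QSR]
2. ∠HRQ = 87°  [linear pair at R on SH]
3. ∠HQR = 29°  [△QRH]

∠HQR = 29°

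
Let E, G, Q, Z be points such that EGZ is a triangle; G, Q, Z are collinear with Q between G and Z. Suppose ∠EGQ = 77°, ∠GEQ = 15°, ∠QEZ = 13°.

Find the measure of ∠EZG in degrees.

1. ∠EQG = 88°  [△EGQ]
2. ∠EQZ = 92°  [linear pair at Q on GZ]
3. ∠EZQ = 75°  [△EQZ]
4. ∠EZG = 75°  [Q on ray ZG]

∠EZG = 75°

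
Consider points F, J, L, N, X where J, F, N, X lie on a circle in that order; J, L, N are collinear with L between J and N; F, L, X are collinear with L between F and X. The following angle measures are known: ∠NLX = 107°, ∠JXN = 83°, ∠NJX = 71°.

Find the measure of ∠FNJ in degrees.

∠FNJ = 36°

1. ∠FLJ = 107°  [vertical angles at L]
2. ∠NFX = 71°  [same arc NX]
3. ∠FLN = 73°  [linear pair at L on JN]
4. ∠FNJ = 36°  [△FLN]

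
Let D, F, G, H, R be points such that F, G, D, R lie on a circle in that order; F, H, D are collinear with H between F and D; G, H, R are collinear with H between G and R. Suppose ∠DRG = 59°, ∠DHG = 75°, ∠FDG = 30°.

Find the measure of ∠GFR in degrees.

∠GFR = 134°

1. ∠DFG = 59°  [same arc GD]
2. ∠FHG = 105°  [linear pair at H on FD]
3. ∠FRG = 30°  [same arc FG]
4. ∠FGR = 16°  [△FHG]
5. ∠GFR = 134°  [△FGR]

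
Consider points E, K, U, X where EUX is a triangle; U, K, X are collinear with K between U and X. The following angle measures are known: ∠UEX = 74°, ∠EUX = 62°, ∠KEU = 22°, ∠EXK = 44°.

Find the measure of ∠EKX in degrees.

1. ∠EUK = 62°  [K on ray UX]
2. ∠EKU = 96°  [△EUK]
3. ∠EKX = 84°  [linear pair at K on UX]

∠EKX = 84°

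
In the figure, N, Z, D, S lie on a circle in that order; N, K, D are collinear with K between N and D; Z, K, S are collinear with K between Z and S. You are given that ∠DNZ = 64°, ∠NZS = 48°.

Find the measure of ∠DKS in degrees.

∠DKS = 68°

1. ∠DSZ = 64°  [same arc ZD]
2. ∠NDS = 48°  [same arc NS]
3. ∠DKS = 68°  [△DKS]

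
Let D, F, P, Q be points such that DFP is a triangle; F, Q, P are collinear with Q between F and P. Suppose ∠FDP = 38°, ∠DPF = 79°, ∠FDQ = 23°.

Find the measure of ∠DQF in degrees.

∠DQF = 94°

1. ∠DFP = 63°  [△DFP]
2. ∠DFQ = 63°  [Q on ray FP]
3. ∠DQF = 94°  [△DFQ]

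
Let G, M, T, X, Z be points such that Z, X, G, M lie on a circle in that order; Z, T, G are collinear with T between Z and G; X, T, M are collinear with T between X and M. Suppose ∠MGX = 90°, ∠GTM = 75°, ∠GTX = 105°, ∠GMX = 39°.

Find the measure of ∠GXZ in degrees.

∠GXZ = 117°

1. ∠GXM = 51°  [△XGM]
2. ∠XGZ = 24°  [△XTG]
3. ∠GZX = 39°  [same arc XG]
4. ∠GXZ = 117°  [△ZXG]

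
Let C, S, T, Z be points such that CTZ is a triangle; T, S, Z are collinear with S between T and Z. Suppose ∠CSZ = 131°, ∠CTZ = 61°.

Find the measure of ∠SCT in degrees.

∠SCT = 70°

1. ∠CST = 49°  [linear pair at S on TZ]
2. ∠CTS = 61°  [S on ray TZ]
3. ∠SCT = 70°  [△CTS]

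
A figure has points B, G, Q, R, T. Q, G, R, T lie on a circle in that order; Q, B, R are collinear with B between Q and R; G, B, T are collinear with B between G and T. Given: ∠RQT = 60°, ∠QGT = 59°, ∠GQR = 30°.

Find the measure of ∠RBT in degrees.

1. ∠QRT = 59°  [same arc QT]
2. ∠GTR = 30°  [same arc GR]
3. ∠RBT = 91°  [△RBT]

∠RBT = 91°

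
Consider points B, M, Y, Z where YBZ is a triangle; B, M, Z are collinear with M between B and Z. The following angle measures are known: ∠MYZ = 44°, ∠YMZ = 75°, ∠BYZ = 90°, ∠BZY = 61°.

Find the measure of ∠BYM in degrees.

∠BYM = 46°

1. ∠BMY = 105°  [linear pair at M on BZ]
2. ∠YBZ = 29°  [△YBZ]
3. ∠MBY = 29°  [M on ray BZ]
4. ∠BYM = 46°  [△YBM]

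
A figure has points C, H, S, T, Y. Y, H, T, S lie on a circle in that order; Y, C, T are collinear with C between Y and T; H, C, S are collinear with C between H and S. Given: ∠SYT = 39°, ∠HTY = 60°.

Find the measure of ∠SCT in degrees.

1. ∠HSY = 60°  [same arc YH]
2. ∠SCY = 81°  [△YCS]
3. ∠SCT = 99°  [linear pair at C on YT]

∠SCT = 99°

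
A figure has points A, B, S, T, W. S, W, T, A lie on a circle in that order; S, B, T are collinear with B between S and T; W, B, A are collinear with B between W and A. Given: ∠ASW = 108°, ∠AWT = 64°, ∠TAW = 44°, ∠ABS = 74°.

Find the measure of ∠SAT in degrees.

1. ∠AST = 64°  [same arc TA]
2. ∠ABT = 106°  [linear pair at B on ST]
3. ∠ATS = 30°  [△TBA]
4. ∠SAT = 86°  [△STA]

∠SAT = 86°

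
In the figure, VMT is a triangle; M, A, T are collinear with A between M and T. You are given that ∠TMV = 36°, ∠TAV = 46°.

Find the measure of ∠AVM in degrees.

1. ∠AMV = 36°  [A on ray MT]
2. ∠MAV = 134°  [linear pair at A on MT]
3. ∠AVM = 10°  [△VMA]

∠AVM = 10°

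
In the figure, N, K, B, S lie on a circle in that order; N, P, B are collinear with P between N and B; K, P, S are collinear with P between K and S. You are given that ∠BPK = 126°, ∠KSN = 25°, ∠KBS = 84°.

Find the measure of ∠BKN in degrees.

∠BKN = 88°

1. ∠KPN = 54°  [linear pair at P on NB]
2. ∠KBN = 25°  [same arc NK]
3. ∠KNS = 96°  [cyclic NKBS, opposite ∠N+∠B]
4. ∠NKS = 59°  [△NKS]
5. ∠BNK = 67°  [△NPK]
6. ∠BKN = 88°  [△NKB]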